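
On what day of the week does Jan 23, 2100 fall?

Doomsday rule: the anchor day for the 2100s is Sunday. For year 00: 0÷12 = 0 r 0, and 0÷4 = 0, so 0+0+0 = 0.
Sunday + 0 ≡ Sunday — that's 2100's doomsday.
In January the doomsday date is Jan 3 (2100 is not a leap year (divisible by 100 but not 400)).
Jan 23 is 20 days after Jan 3; 20 mod 7 = 6, so Sunday + 6 = Saturday.

Saturday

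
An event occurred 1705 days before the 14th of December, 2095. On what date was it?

April 14, 2091

−365 (one year) → Dec 14, 2094 (1340 left).
−365 (one year) → Dec 14, 2093 (975 left).
−365 (one year) → Dec 14, 2092 (610 left).
−366 (one year; includes Feb 29, 2092) → Dec 14, 2091 (244 left).
−14 → Nov 30, 2091 (end of Nov, 30 days; 230 left).
−30 → Oct 31, 2091 (end of Oct, 31 days; 200 left).
−31 → Sep 30, 2091 (end of Sep, 30 days; 169 left).
−30 → Aug 31, 2091 (end of Aug, 31 days; 139 left).
−31 → Jul 31, 2091 (end of Jul, 31 days; 108 left).
−31 → Jun 30, 2091 (end of Jun, 30 days; 77 left).
−30 → May 31, 2091 (end of May, 31 days; 47 left).
−31 → Apr 30, 2091 (end of Apr, 30 days; 16 left).
−16 → Apr 14, 2091.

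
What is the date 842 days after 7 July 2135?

October 26, 2137

+366 (one year; includes Feb 29, 2136) → Jul 7, 2136 (476 left).
+365 (one year) → Jul 7, 2137 (111 left).
Jul has 31 days: +25 → Aug 1, 2137 (86 left).
Aug has 31 days: +31 → Sep 1, 2137 (55 left).
Sep has 30 days: +30 → Oct 1, 2137 (25 left).
+25 → Oct 26, 2137.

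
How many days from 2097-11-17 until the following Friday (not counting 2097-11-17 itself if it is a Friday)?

5

Nov 17, 2097 is a Sunday.
From Sunday to the next Friday is 5 days.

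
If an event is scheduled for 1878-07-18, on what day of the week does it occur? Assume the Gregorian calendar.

Thursday

Doomsday rule: the anchor day for the 1800s is Friday. For year 78: 78÷12 = 6 r 6, and 6÷4 = 1, so 6+6+1 = 13.
Friday + 13 ≡ Thursday — that's 1878's doomsday.
In July the doomsday date is Jul 11.
Jul 18 is 7 days after Jul 11; 7 mod 7 = 0, so Thursday + 0 = Thursday.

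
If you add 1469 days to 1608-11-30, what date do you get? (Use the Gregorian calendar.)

December 8, 1612

+365 (one year) → Nov 30, 1609 (1104 left).
+365 (one year) → Nov 30, 1610 (739 left).
+365 (one year) → Nov 30, 1611 (374 left).
Nov has 30 days: +1 → Dec 1, 1611 (373 left).
Dec has 31 days: +31 → Jan 1, 1612 (342 left).
Jan has 31 days: +31 → Feb 1, 1612 (311 left).
Feb has 29 days: +29 → Mar 1, 1612 (282 left).
Mar has 31 days: +31 → Apr 1, 1612 (251 left).
Apr has 30 days: +30 → May 1, 1612 (221 left).
May has 31 days: +31 → Jun 1, 1612 (190 left).
Jun has 30 days: +30 → Jul 1, 1612 (160 left).
Jul has 31 days: +31 → Aug 1, 1612 (129 left).
Aug has 31 days: +31 → Sep 1, 1612 (98 left).
Sep has 30 days: +30 → Oct 1, 1612 (68 left).
Oct has 31 days: +31 → Nov 1, 1612 (37 left).
Nov has 30 days: +30 → Dec 1, 1612 (7 left).
+7 → Dec 8, 1612.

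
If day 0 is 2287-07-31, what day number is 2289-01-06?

Jul 31, 2287 → Jul 31, 2288: 366 days (Feb 29, 2288 is in that span).
Jul 31, 2288 → Aug 31, 2288: 31 days (July has 31).
Aug 31, 2288 → Sep 30, 2288: 30 days (August has 31).
Sep 30, 2288 → Oct 30, 2288: 30 days (September has 30).
Oct 30, 2288 → Nov 30, 2288: 31 days (October has 31).
Nov 30, 2288 → Dec 30, 2288: 30 days (November has 30).
Dec 30, 2288 → Jan 6, 2289: 7 days.
Total: 525 days.

525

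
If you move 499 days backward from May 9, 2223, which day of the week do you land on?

Wednesday

First find the weekday of May 9, 2223. Doomsday rule: the anchor day for the 2200s is Friday. For year 23: 23÷12 = 1 r 11, and 11÷4 = 2, so 1+11+2 = 14.
Friday + 14 ≡ Friday — that's 2223's doomsday.
In May the doomsday date is May 9.
May 9 is the doomsday itself: Friday.
499 mod 7 = 2, so 499 days before a Friday is Friday − 2 = Wednesday.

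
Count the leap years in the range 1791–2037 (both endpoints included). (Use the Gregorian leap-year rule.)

Multiples of 4 in [1791,2037]: 62.
Of those, multiples of 100: 3 (not leap unless ÷400).
Multiples of 400: 1.
Leap years = 62 − 3 + 1 = 60.

60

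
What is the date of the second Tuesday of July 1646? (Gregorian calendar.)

July 1, 1646 is a Sunday.
The first Tuesday is therefore July 3 (2 days later).
The second Tuesday is 3 + 1×7 = July 10.

July 10, 1646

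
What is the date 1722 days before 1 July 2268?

−366 (one year; includes Feb 29, 2268) → Jul 1, 2267 (1356 left).
−365 (one year) → Jul 1, 2266 (991 left).
−365 (one year) → Jul 1, 2265 (626 left).
−365 (one year) → Jul 1, 2264 (261 left).
−1 → Jun 30, 2264 (end of Jun, 30 days; 260 left).
−30 → May 31, 2264 (end of May, 31 days; 230 left).
−31 → Apr 30, 2264 (end of Apr, 30 days; 199 left).
−30 → Mar 31, 2264 (end of Mar, 31 days; 169 left).
−31 → Feb 29, 2264 (end of Feb, 29 days; 138 left).
−29 → Jan 31, 2264 (end of Jan, 31 days; 109 left).
−31 → Dec 31, 2263 (end of Dec, 31 days; 78 left).
−31 → Nov 30, 2263 (end of Nov, 30 days; 47 left).
−30 → Oct 31, 2263 (end of Oct, 31 days; 17 left).
−17 → Oct 14, 2263.

October 14, 2263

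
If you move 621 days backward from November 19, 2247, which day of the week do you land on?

Nov 19, 2247 is a Friday.
621 mod 7 = 5, so 621 days before a Friday is Friday − 5 = Sunday.

Sunday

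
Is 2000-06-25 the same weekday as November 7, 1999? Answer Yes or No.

Yes

From Nov 7, 1999 to Jun 25, 2000 is 231 days.
231 mod 7 = 0, so they are the same weekday.
(Nov 7, 1999 is a Sunday; Jun 25, 2000 is a Sunday.)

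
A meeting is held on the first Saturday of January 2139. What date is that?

January 1, 2139 is a Thursday.
The first Saturday is therefore January 3 (2 days later).

January 3, 2139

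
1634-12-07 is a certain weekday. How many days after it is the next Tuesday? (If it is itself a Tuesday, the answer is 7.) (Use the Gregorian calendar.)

5

Dec 7, 1634 is a Thursday.
From Thursday to the next Tuesday is 5 days.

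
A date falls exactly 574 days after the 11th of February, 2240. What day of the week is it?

Feb 11, 2240 is a Tuesday.
574 mod 7 = 0, so 574 days after a Tuesday is Tuesday + 0 = Tuesday.

Tuesday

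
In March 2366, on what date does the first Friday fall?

March 4, 2366

March 1, 2366 is a Tuesday.
The first Friday is therefore March 4 (3 days later).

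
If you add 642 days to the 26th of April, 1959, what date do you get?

January 27, 1961

+366 (one year; includes Feb 29, 1960) → Apr 26, 1960 (276 left).
Apr has 30 days: +5 → May 1, 1960 (271 left).
May has 31 days: +31 → Jun 1, 1960 (240 left).
Jun has 30 days: +30 → Jul 1, 1960 (210 left).
Jul has 31 days: +31 → Aug 1, 1960 (179 left).
Aug has 31 days: +31 → Sep 1, 1960 (148 left).
Sep has 30 days: +30 → Oct 1, 1960 (118 left).
Oct has 31 days: +31 → Nov 1, 1960 (87 left).
Nov has 30 days: +30 → Dec 1, 1960 (57 left).
Dec has 31 days: +31 → Jan 1, 1961 (26 left).
+26 → Jan 27, 1961.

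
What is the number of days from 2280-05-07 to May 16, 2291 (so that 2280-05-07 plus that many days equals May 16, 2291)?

4026

May 7, 2280 → May 7, 2281: 365 days.
May 7, 2281 → May 7, 2282: 365 days.
May 7, 2282 → May 7, 2283: 365 days.
May 7, 2283 → May 7, 2284: 366 days (Feb 29, 2284 is in that span).
May 7, 2284 → May 7, 2285: 365 days.
May 7, 2285 → May 7, 2286: 365 days.
May 7, 2286 → May 7, 2287: 365 days.
May 7, 2287 → May 7, 2288: 366 days (Feb 29, 2288 is in that span).
May 7, 2288 → May 7, 2289: 365 days.
May 7, 2289 → May 7, 2290: 365 days.
May 7, 2290 → Jun 7, 2290: 31 days (May has 31).
Jun 7, 2290 → Jul 7, 2290: 30 days (June has 30).
Jul 7, 2290 → Aug 7, 2290: 31 days (July has 31).
Aug 7, 2290 → Sep 7, 2290: 31 days (August has 31).
Sep 7, 2290 → Oct 7, 2290: 30 days (September has 30).
Oct 7, 2290 → Nov 7, 2290: 31 days (October has 31).
Nov 7, 2290 → Dec 7, 2290: 30 days (November has 30).
Dec 7, 2290 → Jan 7, 2291: 31 days (December has 31).
Jan 7, 2291 → Feb 7, 2291: 31 days (January has 31).
Feb 7, 2291 → Mar 7, 2291: 28 days (February has 28).
Mar 7, 2291 → Apr 7, 2291: 31 days (March has 31).
Apr 7, 2291 → May 7, 2291: 30 days (April has 30).
May 7, 2291 → May 16, 2291: 9 days.
Total: 4026 days.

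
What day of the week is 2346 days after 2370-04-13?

First find the weekday of Apr 13, 2370. Doomsday rule: the anchor day for the 2300s is Wednesday. For year 70: 70÷12 = 5 r 10, and 10÷4 = 2, so 5+10+2 = 17.
Wednesday + 17 ≡ Saturday — that's 2370's doomsday.
In April the doomsday date is Apr 4.
Apr 13 is 9 days after Apr 4; 9 mod 7 = 2, so Saturday + 2 = Monday.
2346 mod 7 = 1, so 2346 days after a Monday is Monday + 1 = Tuesday.

Tuesday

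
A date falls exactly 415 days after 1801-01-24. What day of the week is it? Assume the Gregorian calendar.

Monday

First find the weekday of Jan 24, 1801. Doomsday rule: the anchor day for the 1800s is Friday. For year 01: 1÷12 = 0 r 1, and 1÷4 = 0, so 0+1+0 = 1.
Friday + 1 ≡ Saturday — that's 1801's doomsday.
In January the doomsday date is Jan 3 (1801 is not a leap year).
Jan 24 is 21 days after Jan 3; 21 mod 7 = 0, so Saturday + 0 = Saturday.
415 mod 7 = 2, so 415 days after a Saturday is Saturday + 2 = Monday.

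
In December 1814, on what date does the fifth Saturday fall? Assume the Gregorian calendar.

December 1, 1814 is a Thursday.
The first Saturday is therefore December 3 (2 days later).
The fifth Saturday is 3 + 4×7 = December 31.

December 31, 1814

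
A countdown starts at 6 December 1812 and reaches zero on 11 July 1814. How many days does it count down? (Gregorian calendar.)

582

Dec 6, 1812 → Dec 6, 1813: 365 days.
Dec 6, 1813 → Jan 6, 1814: 31 days (December has 31).
Jan 6, 1814 → Feb 6, 1814: 31 days (January has 31).
Feb 6, 1814 → Mar 6, 1814: 28 days (February has 28).
Mar 6, 1814 → Apr 6, 1814: 31 days (March has 31).
Apr 6, 1814 → May 6, 1814: 30 days (April has 30).
May 6, 1814 → Jun 6, 1814: 31 days (May has 31).
Jun 6, 1814 → Jul 6, 1814: 30 days (June has 30).
Jul 6, 1814 → Jul 11, 1814: 5 days.
Total: 582 days.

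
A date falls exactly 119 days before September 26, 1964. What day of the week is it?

Saturday

Sep 26, 1964 is a Saturday.
119 mod 7 = 0, so 119 days before a Saturday is Saturday − 0 = Saturday.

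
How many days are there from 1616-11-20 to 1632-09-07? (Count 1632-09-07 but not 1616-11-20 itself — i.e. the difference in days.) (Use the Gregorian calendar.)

5770

Nov 20, 1616 → Nov 20, 1617: 365 days.
Nov 20, 1617 → Nov 20, 1618: 365 days.
Nov 20, 1618 → Nov 20, 1619: 365 days.
Nov 20, 1619 → Nov 20, 1620: 366 days (Feb 29, 1620 is in that span).
Nov 20, 1620 → Nov 20, 1621: 365 days.
Nov 20, 1621 → Nov 20, 1622: 365 days.
Nov 20, 1622 → Nov 20, 1623: 365 days.
Nov 20, 1623 → Nov 20, 1624: 366 days (Feb 29, 1624 is in that span).
Nov 20, 1624 → Nov 20, 1625: 365 days.
Nov 20, 1625 → Nov 20, 1626: 365 days.
Nov 20, 1626 → Nov 20, 1627: 365 days.
Nov 20, 1627 → Nov 20, 1628: 366 days (Feb 29, 1628 is in that span).
Nov 20, 1628 → Nov 20, 1629: 365 days.
Nov 20, 1629 → Nov 20, 1630: 365 days.
Nov 20, 1630 → Nov 20, 1631: 365 days.
Nov 20, 1631 → Dec 20, 1631: 30 days (November has 30).
Dec 20, 1631 → Jan 20, 1632: 31 days (December has 31).
Jan 20, 1632 → Feb 20, 1632: 31 days (January has 31).
Feb 20, 1632 → Mar 20, 1632: 29 days (February has 29).
Mar 20, 1632 → Apr 20, 1632: 31 days (March has 31).
Apr 20, 1632 → May 20, 1632: 30 days (April has 30).
May 20, 1632 → Jun 20, 1632: 31 days (May has 31).
Jun 20, 1632 → Jul 20, 1632: 30 days (June has 30).
Jul 20, 1632 → Aug 20, 1632: 31 days (July has 31).
Aug 20, 1632 → Sep 7, 1632: 18 days.
Total: 5770 days.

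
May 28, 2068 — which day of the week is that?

Monday

Doomsday rule: the anchor day for the 2000s is Tuesday. For year 68: 68÷12 = 5 r 8, and 8÷4 = 2, so 5+8+2 = 15.
Tuesday + 15 ≡ Wednesday — that's 2068's doomsday.
In May the doomsday date is May 9.
May 28 is 19 days after May 9; 19 mod 7 = 5, so Wednesday + 5 = Monday.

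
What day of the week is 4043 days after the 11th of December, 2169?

Friday

First find the weekday of Dec 11, 2169. Doomsday rule: the anchor day for the 2100s is Sunday. For year 69: 69÷12 = 5 r 9, and 9÷4 = 2, so 5+9+2 = 16.
Sunday + 16 ≡ Tuesday — that's 2169's doomsday.
In December the doomsday date is Dec 12.
Dec 11 is 1 day before Dec 12; 1 mod 7 = 1, so Tuesday − 1 = Monday.
4043 mod 7 = 4, so 4043 days after a Monday is Monday + 4 = Friday.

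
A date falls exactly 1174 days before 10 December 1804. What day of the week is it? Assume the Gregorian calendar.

Wednesday

First find the weekday of Dec 10, 1804. Doomsday rule: the anchor day for the 1800s is Friday. For year 04: 4÷12 = 0 r 4, and 4÷4 = 1, so 0+4+1 = 5.
Friday + 5 ≡ Wednesday — that's 1804's doomsday.
In December the doomsday date is Dec 12.
Dec 10 is 2 days before Dec 12; 2 mod 7 = 2, so Wednesday − 2 = Monday.
1174 mod 7 = 5, so 1174 days before a Monday is Monday − 5 = Wednesday.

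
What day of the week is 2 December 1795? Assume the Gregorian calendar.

Doomsday rule: the anchor day for the 1700s is Sunday. For year 95: 95÷12 = 7 r 11, and 11÷4 = 2, so 7+11+2 = 20.
Sunday + 20 ≡ Saturday — that's 1795's doomsday.
In December the doomsday date is Dec 12.
Dec 2 is 10 days before Dec 12; 10 mod 7 = 3, so Saturday − 3 = Wednesday.

Wednesday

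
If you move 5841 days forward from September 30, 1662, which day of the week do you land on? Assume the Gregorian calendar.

First find the weekday of Sep 30, 1662. Doomsday rule: the anchor day for the 1600s is Tuesday. For year 62: 62÷12 = 5 r 2, and 2÷4 = 0, so 5+2+0 = 7.
Tuesday + 7 ≡ Tuesday — that's 1662's doomsday.
In September the doomsday date is Sep 5.
Sep 30 is 25 days after Sep 5; 25 mod 7 = 4, so Tuesday + 4 = Saturday.
5841 mod 7 = 3, so 5841 days after a Saturday is Saturday + 3 = Tuesday.

Tuesday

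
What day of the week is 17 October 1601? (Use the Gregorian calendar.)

Doomsday rule: the anchor day for the 1600s is Tuesday. For year 01: 1÷12 = 0 r 1, and 1÷4 = 0, so 0+1+0 = 1.
Tuesday + 1 ≡ Wednesday — that's 1601's doomsday.
In October the doomsday date is Oct 10.
Oct 17 is 7 days after Oct 10; 7 mod 7 = 0, so Wednesday + 0 = Wednesday.

Wednesday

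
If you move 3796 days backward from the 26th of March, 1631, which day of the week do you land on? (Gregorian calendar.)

First find the weekday of Mar 26, 1631. Doomsday rule: the anchor day for the 1600s is Tuesday. For year 31: 31÷12 = 2 r 7, and 7÷4 = 1, so 2+7+1 = 10.
Tuesday + 10 ≡ Friday — that's 1631's doomsday.
In March the doomsday date is Mar 14.
Mar 26 is 12 days after Mar 14; 12 mod 7 = 5, so Friday + 5 = Wednesday.
3796 mod 7 = 2, so 3796 days before a Wednesday is Wednesday − 2 = Monday.

Monday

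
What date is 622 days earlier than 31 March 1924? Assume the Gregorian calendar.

−366 (one year; includes Feb 29, 1924) → Mar 31, 1923 (256 left).
−31 → Feb 28, 1923 (end of Feb, 28 days; 225 left).
−28 → Jan 31, 1923 (end of Jan, 31 days; 197 left).
−31 → Dec 31, 1922 (end of Dec, 31 days; 166 left).
−31 → Nov 30, 1922 (end of Nov, 30 days; 135 left).
−30 → Oct 31, 1922 (end of Oct, 31 days; 105 left).
−31 → Sep 30, 1922 (end of Sep, 30 days; 74 left).
−30 → Aug 31, 1922 (end of Aug, 31 days; 44 left).
−31 → Jul 31, 1922 (end of Jul, 31 days; 13 left).
−13 → Jul 18, 1922.

July 18, 1922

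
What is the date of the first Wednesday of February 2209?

February 1, 2209 is a Wednesday.
The first Wednesday is therefore February 1 (same day).

February 1, 2209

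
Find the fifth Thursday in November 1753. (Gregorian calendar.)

November 29, 1753

November 1, 1753 is a Thursday.
The first Thursday is therefore November 1 (same day).
The fifth Thursday is 1 + 4×7 = November 29.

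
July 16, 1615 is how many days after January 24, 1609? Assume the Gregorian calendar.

Jan 24, 1609 → Jan 24, 1610: 365 days.
Jan 24, 1610 → Jan 24, 1611: 365 days.
Jan 24, 1611 → Jan 24, 1612: 365 days.
Jan 24, 1612 → Jan 24, 1613: 366 days (Feb 29, 1612 is in that span).
Jan 24, 1613 → Jan 24, 1614: 365 days.
Jan 24, 1614 → Jan 24, 1615: 365 days.
Jan 24, 1615 → Feb 24, 1615: 31 days (January has 31).
Feb 24, 1615 → Mar 24, 1615: 28 days (February has 28).
Mar 24, 1615 → Apr 24, 1615: 31 days (March has 31).
Apr 24, 1615 → May 24, 1615: 30 days (April has 30).
May 24, 1615 → Jun 24, 1615: 31 days (May has 31).
Jun 24, 1615 → Jul 16, 1615: 22 days.
Total: 2364 days.

2364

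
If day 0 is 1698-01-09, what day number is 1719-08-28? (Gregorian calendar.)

Jan 9, 1698 → Jan 9, 1699: 365 days.
Jan 9, 1699 → Jan 9, 1700: 365 days.
Jan 9, 1700 → Jan 9, 1701: 365 days.
Jan 9, 1701 → Jan 9, 1702: 365 days.
Jan 9, 1702 → Jan 9, 1703: 365 days.
Jan 9, 1703 → Jan 9, 1704: 365 days.
Jan 9, 1704 → Jan 9, 1705: 366 days (Feb 29, 1704 is in that span).
Jan 9, 1705 → Jan 9, 1706: 365 days.
Jan 9, 1706 → Jan 9, 1707: 365 days.
Jan 9, 1707 → Jan 9, 1708: 365 days.
Jan 9, 1708 → Jan 9, 1709: 366 days (Feb 29, 1708 is in that span).
Jan 9, 1709 → Jan 9, 1710: 365 days.
Jan 9, 1710 → Jan 9, 1711: 365 days.
Jan 9, 1711 → Jan 9, 1712: 365 days.
Jan 9, 1712 → Jan 9, 1713: 366 days (Feb 29, 1712 is in that span).
Jan 9, 1713 → Jan 9, 1714: 365 days.
Jan 9, 1714 → Jan 9, 1715: 365 days.
Jan 9, 1715 → Jan 9, 1716: 365 days.
Jan 9, 1716 → Jan 9, 1717: 366 days (Feb 29, 1716 is in that span).
Jan 9, 1717 → Jan 9, 1718: 365 days.
Jan 9, 1718 → Jan 9, 1719: 365 days.
Jan 9, 1719 → Feb 9, 1719: 31 days (January has 31).
Feb 9, 1719 → Mar 9, 1719: 28 days (February has 28).
Mar 9, 1719 → Apr 9, 1719: 31 days (March has 31).
Apr 9, 1719 → May 9, 1719: 30 days (April has 30).
May 9, 1719 → Jun 9, 1719: 31 days (May has 31).
Jun 9, 1719 → Jul 9, 1719: 30 days (June has 30).
Jul 9, 1719 → Aug 9, 1719: 31 days (July has 31).
Aug 9, 1719 → Aug 28, 1719: 19 days.
Total: 7900 days.

7900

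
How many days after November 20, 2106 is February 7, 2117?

Nov 20, 2106 → Nov 20, 2107: 365 days.
Nov 20, 2107 → Nov 20, 2108: 366 days (Feb 29, 2108 is in that span).
Nov 20, 2108 → Nov 20, 2109: 365 days.
Nov 20, 2109 → Nov 20, 2110: 365 days.
Nov 20, 2110 → Nov 20, 2111: 365 days.
Nov 20, 2111 → Nov 20, 2112: 366 days (Feb 29, 2112 is in that span).
Nov 20, 2112 → Nov 20, 2113: 365 days.
Nov 20, 2113 → Nov 20, 2114: 365 days.
Nov 20, 2114 → Nov 20, 2115: 365 days.
Nov 20, 2115 → Nov 20, 2116: 366 days (Feb 29, 2116 is in that span).
Nov 20, 2116 → Dec 20, 2116: 30 days (November has 30).
Dec 20, 2116 → Jan 20, 2117: 31 days (December has 31).
Jan 20, 2117 → Feb 7, 2117: 18 days.
Total: 3732 days.

3732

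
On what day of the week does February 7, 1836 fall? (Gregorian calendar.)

Sunday

Doomsday rule: the anchor day for the 1800s is Friday. For year 36: 36÷12 = 3 r 0, and 0÷4 = 0, so 3+0+0 = 3.
Friday + 3 ≡ Monday — that's 1836's doomsday.
In February the doomsday date is Feb 29 (1836 is a leap year (divisible by 4)).
Feb 7 is 22 days before Feb 29; 22 mod 7 = 1, so Monday − 1 = Sunday.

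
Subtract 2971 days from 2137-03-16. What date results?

−365 (one year) → Mar 16, 2136 (2606 left).
−366 (one year; includes Feb 29, 2136) → Mar 16, 2135 (2240 left).
−365 (one year) → Mar 16, 2134 (1875 left).
−365 (one year) → Mar 16, 2133 (1510 left).
−365 (one year) → Mar 16, 2132 (1145 left).
−366 (one year; includes Feb 29, 2132) → Mar 16, 2131 (779 left).
−365 (one year) → Mar 16, 2130 (414 left).
−365 (one year) → Mar 16, 2129 (49 left).
−16 → Feb 28, 2129 (end of Feb, 28 days; 33 left).
−28 → Jan 31, 2129 (end of Jan, 31 days; 5 left).
−5 → Jan 26, 2129.

January 26, 2129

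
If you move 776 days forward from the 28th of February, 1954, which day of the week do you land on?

Feb 28, 1954 is a Sunday.
776 mod 7 = 6, so 776 days after a Sunday is Sunday + 6 = Saturday.

Saturday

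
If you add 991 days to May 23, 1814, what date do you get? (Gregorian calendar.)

February 7, 1817

+365 (one year) → May 23, 1815 (626 left).
+366 (one year; includes Feb 29, 1816) → May 23, 1816 (260 left).
May has 31 days: +9 → Jun 1, 1816 (251 left).
Jun has 30 days: +30 → Jul 1, 1816 (221 left).
Jul has 31 days: +31 → Aug 1, 1816 (190 left).
Aug has 31 days: +31 → Sep 1, 1816 (159 left).
Sep has 30 days: +30 → Oct 1, 1816 (129 left).
Oct has 31 days: +31 → Nov 1, 1816 (98 left).
Nov has 30 days: +30 → Dec 1, 1816 (68 left).
Dec has 31 days: +31 → Jan 1, 1817 (37 left).
Jan has 31 days: +31 → Feb 1, 1817 (6 left).
+6 → Feb 7, 1817.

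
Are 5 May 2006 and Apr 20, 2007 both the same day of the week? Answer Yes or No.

From May 5, 2006 to Apr 20, 2007 is 350 days.
350 mod 7 = 0, so they are the same weekday.
(May 5, 2006 is a Friday; Apr 20, 2007 is a Friday.)

Yes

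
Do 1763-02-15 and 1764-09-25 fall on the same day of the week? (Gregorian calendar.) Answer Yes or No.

From Feb 15, 1763 to Sep 25, 1764 is 588 days.
588 mod 7 = 0, so they are the same weekday.
(Feb 15, 1763 is a Tuesday; Sep 25, 1764 is a Tuesday.)

Yes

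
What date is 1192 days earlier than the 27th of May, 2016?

February 20, 2013

−366 (one year; includes Feb 29, 2016) → May 27, 2015 (826 left).
−365 (one year) → May 27, 2014 (461 left).
−365 (one year) → May 27, 2013 (96 left).
−27 → Apr 30, 2013 (end of Apr, 30 days; 69 left).
−30 → Mar 31, 2013 (end of Mar, 31 days; 39 left).
−31 → Feb 28, 2013 (end of Feb, 28 days; 8 left).
−8 → Feb 20, 2013.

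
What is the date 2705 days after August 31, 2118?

January 26, 2126

+365 (one year) → Aug 31, 2119 (2340 left).
+366 (one year; includes Feb 29, 2120) → Aug 31, 2120 (1974 left).
+365 (one year) → Aug 31, 2121 (1609 left).
+365 (one year) → Aug 31, 2122 (1244 left).
+365 (one year) → Aug 31, 2123 (879 left).
+366 (one year; includes Feb 29, 2124) → Aug 31, 2124 (513 left).
+365 (one year) → Aug 31, 2125 (148 left).
Aug has 31 days: +1 → Sep 1, 2125 (147 left).
Sep has 30 days: +30 → Oct 1, 2125 (117 left).
Oct has 31 days: +31 → Nov 1, 2125 (86 left).
Nov has 30 days: +30 → Dec 1, 2125 (56 left).
Dec has 31 days: +31 → Jan 1, 2126 (25 left).
+25 → Jan 26, 2126.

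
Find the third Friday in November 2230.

November 1, 2230 is a Monday.
The first Friday is therefore November 5 (4 days later).
The third Friday is 5 + 2×7 = November 19.

November 19, 2230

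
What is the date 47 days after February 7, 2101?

March 26, 2101

Feb has 28 days: +22 → Mar 1, 2101 (25 left).
+25 → Mar 26, 2101.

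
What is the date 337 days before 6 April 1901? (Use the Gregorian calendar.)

May 4, 1900

−6 → Mar 31, 1901 (end of Mar, 31 days; 331 left).
−31 → Feb 28, 1901 (end of Feb, 28 days; 300 left).
−28 → Jan 31, 1901 (end of Jan, 31 days; 272 left).
−31 → Dec 31, 1900 (end of Dec, 31 days; 241 left).
−31 → Nov 30, 1900 (end of Nov, 30 days; 210 left).
−30 → Oct 31, 1900 (end of Oct, 31 days; 180 left).
−31 → Sep 30, 1900 (end of Sep, 30 days; 149 left).
−30 → Aug 31, 1900 (end of Aug, 31 days; 119 left).
−31 → Jul 31, 1900 (end of Jul, 31 days; 88 left).
−31 → Jun 30, 1900 (end of Jun, 30 days; 57 left).
−30 → May 31, 1900 (end of May, 31 days; 27 left).
−27 → May 4, 1900.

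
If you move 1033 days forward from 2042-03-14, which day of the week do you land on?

Mar 14, 2042 is a Friday.
1033 mod 7 = 4, so 1033 days after a Friday is Friday + 4 = Tuesday.

Tuesday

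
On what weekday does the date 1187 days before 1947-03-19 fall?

Saturday

First find the weekday of Mar 19, 1947. Doomsday rule: the anchor day for the 1900s is Wednesday. For year 47: 47÷12 = 3 r 11, and 11÷4 = 2, so 3+11+2 = 16.
Wednesday + 16 ≡ Friday — that's 1947's doomsday.
In March the doomsday date is Mar 14.
Mar 19 is 5 days after Mar 14; 5 mod 7 = 5, so Friday + 5 = Wednesday.
1187 mod 7 = 4, so 1187 days before a Wednesday is Wednesday − 4 = Saturday.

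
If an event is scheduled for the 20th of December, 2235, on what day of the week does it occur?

Doomsday rule: the anchor day for the 2200s is Friday. For year 35: 35÷12 = 2 r 11, and 11÷4 = 2, so 2+11+2 = 15.
Friday + 15 ≡ Saturday — that's 2235's doomsday.
In December the doomsday date is Dec 12.
Dec 20 is 8 days after Dec 12; 8 mod 7 = 1, so Saturday + 1 = Sunday.

Sunday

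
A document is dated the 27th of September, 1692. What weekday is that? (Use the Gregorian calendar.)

Doomsday rule: the anchor day for the 1600s is Tuesday. For year 92: 92÷12 = 7 r 8, and 8÷4 = 2, so 7+8+2 = 17.
Tuesday + 17 ≡ Friday — that's 1692's doomsday.
In September the doomsday date is Sep 5.
Sep 27 is 22 days after Sep 5; 22 mod 7 = 1, so Friday + 1 = Saturday.

Saturday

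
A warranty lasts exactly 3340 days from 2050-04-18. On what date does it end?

+365 (one year) → Apr 18, 2051 (2975 left).
+366 (one year; includes Feb 29, 2052) → Apr 18, 2052 (2609 left).
+365 (one year) → Apr 18, 2053 (2244 left).
+365 (one year) → Apr 18, 2054 (1879 left).
+365 (one year) → Apr 18, 2055 (1514 left).
+366 (one year; includes Feb 29, 2056) → Apr 18, 2056 (1148 left).
+365 (one year) → Apr 18, 2057 (783 left).
+365 (one year) → Apr 18, 2058 (418 left).
+365 (one year) → Apr 18, 2059 (53 left).
Apr has 30 days: +13 → May 1, 2059 (40 left).
May has 31 days: +31 → Jun 1, 2059 (9 left).
+9 → Jun 10, 2059.

June 10, 2059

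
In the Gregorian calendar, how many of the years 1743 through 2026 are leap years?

Multiples of 4 in [1743,2026]: 71.
Of those, multiples of 100: 3 (not leap unless ÷400).
Multiples of 400: 1.
Leap years = 71 − 3 + 1 = 69.

69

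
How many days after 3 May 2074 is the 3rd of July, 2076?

792

May 3, 2074 → May 3, 2075: 365 days.
May 3, 2075 → May 3, 2076: 366 days (Feb 29, 2076 is in that span).
May 3, 2076 → Jun 3, 2076: 31 days (May has 31).
Jun 3, 2076 → Jul 3, 2076: 30 days.
Total: 792 days.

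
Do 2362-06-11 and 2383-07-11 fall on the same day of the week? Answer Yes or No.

From Jun 11, 2362 to Jul 11, 2383 is 7700 days.
7700 mod 7 = 0, so they are the same weekday.
(Jun 11, 2362 is a Monday; Jul 11, 2383 is a Monday.)

Yes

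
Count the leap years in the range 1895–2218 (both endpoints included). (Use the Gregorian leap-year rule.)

78

Multiples of 4 in [1895,2218]: 81.
Of those, multiples of 100: 4 (not leap unless ÷400).
Multiples of 400: 1.
Leap years = 81 − 4 + 1 = 78.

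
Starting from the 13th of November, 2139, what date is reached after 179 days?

Nov has 30 days: +18 → Dec 1, 2139 (161 left).
Dec has 31 days: +31 → Jan 1, 2140 (130 left).
Jan has 31 days: +31 → Feb 1, 2140 (99 left).
Feb has 29 days: +29 → Mar 1, 2140 (70 left).
Mar has 31 days: +31 → Apr 1, 2140 (39 left).
Apr has 30 days: +30 → May 1, 2140 (9 left).
+9 → May 10, 2140.

May 10, 2140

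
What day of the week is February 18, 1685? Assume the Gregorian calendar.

Sunday

Doomsday rule: the anchor day for the 1600s is Tuesday. For year 85: 85÷12 = 7 r 1, and 1÷4 = 0, so 7+1+0 = 8.
Tuesday + 8 ≡ Wednesday — that's 1685's doomsday.
In February the doomsday date is Feb 28 (1685 is not a leap year).
Feb 18 is 10 days before Feb 28; 10 mod 7 = 3, so Wednesday − 3 = Sunday.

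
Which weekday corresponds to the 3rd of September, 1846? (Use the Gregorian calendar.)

Doomsday rule: the anchor day for the 1800s is Friday. For year 46: 46÷12 = 3 r 10, and 10÷4 = 2, so 3+10+2 = 15.
Friday + 15 ≡ Saturday — that's 1846's doomsday.
In September the doomsday date is Sep 5.
Sep 3 is 2 days before Sep 5; 2 mod 7 = 2, so Saturday − 2 = Thursday.

Thursday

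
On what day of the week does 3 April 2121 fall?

Thursday

January 1, 2121 is a Wednesday.
Jan 1, 2121 → Feb 1, 2121: 31 days (January has 31).
Feb 1, 2121 → Mar 1, 2121: 28 days (February has 28).
Mar 1, 2121 → Apr 1, 2121: 31 days (March has 31).
Apr 1, 2121 → Apr 3, 2121: 2 days.
Total: 92 days.
92 mod 7 = 1, so Wednesday + 1 = Thursday.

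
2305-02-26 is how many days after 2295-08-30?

3467

Aug 30, 2295 → Aug 30, 2296: 366 days (Feb 29, 2296 is in that span).
Aug 30, 2296 → Aug 30, 2297: 365 days.
Aug 30, 2297 → Aug 30, 2298: 365 days.
Aug 30, 2298 → Aug 30, 2299: 365 days.
Aug 30, 2299 → Aug 30, 2300: 365 days.
Aug 30, 2300 → Aug 30, 2301: 365 days.
Aug 30, 2301 → Aug 30, 2302: 365 days.
Aug 30, 2302 → Aug 30, 2303: 365 days.
Aug 30, 2303 → Aug 30, 2304: 366 days (Feb 29, 2304 is in that span).
Aug 30, 2304 → Sep 30, 2304: 31 days (August has 31).
Sep 30, 2304 → Oct 30, 2304: 30 days (September has 30).
Oct 30, 2304 → Nov 30, 2304: 31 days (October has 31).
Nov 30, 2304 → Dec 30, 2304: 30 days (November has 30).
Dec 30, 2304 → Jan 30, 2305: 31 days (December has 31).
Jan 30, 2305 → Feb 26, 2305: 27 days.
Total: 3467 days.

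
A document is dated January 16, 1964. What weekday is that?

Doomsday rule: the anchor day for the 1900s is Wednesday. For year 64: 64÷12 = 5 r 4, and 4÷4 = 1, so 5+4+1 = 10.
Wednesday + 10 ≡ Saturday — that's 1964's doomsday.
In January the doomsday date is Jan 4 (1964 is a leap year (divisible by 4)).
Jan 16 is 12 days after Jan 4; 12 mod 7 = 5, so Saturday + 5 = Thursday.

Thursday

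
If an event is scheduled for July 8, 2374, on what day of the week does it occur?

Doomsday rule: the anchor day for the 2300s is Wednesday. For year 74: 74÷12 = 6 r 2, and 2÷4 = 0, so 6+2+0 = 8.
Wednesday + 8 ≡ Thursday — that's 2374's doomsday.
In July the doomsday date is Jul 11.
Jul 8 is 3 days before Jul 11; 3 mod 7 = 3, so Thursday − 3 = Monday.

Monday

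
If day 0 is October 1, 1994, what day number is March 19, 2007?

Oct 1, 1994 → Oct 1, 1995: 365 days.
Oct 1, 1995 → Oct 1, 1996: 366 days (Feb 29, 1996 is in that span).
Oct 1, 1996 → Oct 1, 1997: 365 days.
Oct 1, 1997 → Oct 1, 1998: 365 days.
Oct 1, 1998 → Oct 1, 1999: 365 days.
Oct 1, 1999 → Oct 1, 2000: 366 days (Feb 29, 2000 is in that span).
Oct 1, 2000 → Oct 1, 2001: 365 days.
Oct 1, 2001 → Oct 1, 2002: 365 days.
Oct 1, 2002 → Oct 1, 2003: 365 days.
Oct 1, 2003 → Oct 1, 2004: 366 days (Feb 29, 2004 is in that span).
Oct 1, 2004 → Oct 1, 2005: 365 days.
Oct 1, 2005 → Oct 1, 2006: 365 days.
Oct 1, 2006 → Nov 1, 2006: 31 days (October has 31).
Nov 1, 2006 → Dec 1, 2006: 30 days (November has 30).
Dec 1, 2006 → Jan 1, 2007: 31 days (December has 31).
Jan 1, 2007 → Feb 1, 2007: 31 days (January has 31).
Feb 1, 2007 → Mar 1, 2007: 28 days (February has 28).
Mar 1, 2007 → Mar 19, 2007: 18 days.
Total: 4552 days.

4552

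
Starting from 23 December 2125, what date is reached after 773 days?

February 4, 2128

+365 (one year) → Dec 23, 2126 (408 left).
+365 (one year) → Dec 23, 2127 (43 left).
Dec has 31 days: +9 → Jan 1, 2128 (34 left).
Jan has 31 days: +31 → Feb 1, 2128 (3 left).
+3 → Feb 4, 2128.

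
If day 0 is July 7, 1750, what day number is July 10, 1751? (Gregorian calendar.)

Jul 7, 1750 → Aug 7, 1750: 31 days (July has 31).
Aug 7, 1750 → Sep 7, 1750: 31 days (August has 31).
Sep 7, 1750 → Oct 7, 1750: 30 days (September has 30).
Oct 7, 1750 → Nov 7, 1750: 31 days (October has 31).
Nov 7, 1750 → Dec 7, 1750: 30 days (November has 30).
Dec 7, 1750 → Jan 7, 1751: 31 days (December has 31).
Jan 7, 1751 → Feb 7, 1751: 31 days (January has 31).
Feb 7, 1751 → Mar 7, 1751: 28 days (February has 28).
Mar 7, 1751 → Apr 7, 1751: 31 days (March has 31).
Apr 7, 1751 → May 7, 1751: 30 days (April has 30).
May 7, 1751 → Jun 7, 1751: 31 days (May has 31).
Jun 7, 1751 → Jul 7, 1751: 30 days (June has 30).
Jul 7, 1751 → Jul 10, 1751: 3 days.
Total: 368 days.

368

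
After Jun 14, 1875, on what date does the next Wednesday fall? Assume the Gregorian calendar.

June 16, 1875

Jun 14, 1875 is a Monday.
From Monday to the next Wednesday is 2 days.
Jun 14, 1875 + 2 = Jun 16, 1875.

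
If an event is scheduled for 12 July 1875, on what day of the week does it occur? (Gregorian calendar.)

January 1, 1875 is a Friday.
Jan 1, 1875 → Feb 1, 1875: 31 days (January has 31).
Feb 1, 1875 → Mar 1, 1875: 28 days (February has 28).
Mar 1, 1875 → Apr 1, 1875: 31 days (March has 31).
Apr 1, 1875 → May 1, 1875: 30 days (April has 30).
May 1, 1875 → Jun 1, 1875: 31 days (May has 31).
Jun 1, 1875 → Jul 1, 1875: 30 days (June has 30).
Jul 1, 1875 → Jul 12, 1875: 11 days.
Total: 192 days.
192 mod 7 = 3, so Friday + 3 = Monday.

Monday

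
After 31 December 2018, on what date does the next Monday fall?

January 7, 2019

Dec 31, 2018 is a Monday.
From Monday to the next Monday is 7 days.
Dec 31, 2018 + 7 = Jan 7, 2019.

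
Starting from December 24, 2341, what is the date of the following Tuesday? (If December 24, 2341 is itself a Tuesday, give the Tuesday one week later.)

Dec 24, 2341 is a Wednesday.
From Wednesday to the next Tuesday is 6 days.
Dec 24, 2341 + 6 = Dec 30, 2341.

December 30, 2341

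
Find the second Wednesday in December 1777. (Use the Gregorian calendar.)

December 1, 1777 is a Monday.
The first Wednesday is therefore December 3 (2 days later).
The second Wednesday is 3 + 1×7 = December 10.

December 10, 1777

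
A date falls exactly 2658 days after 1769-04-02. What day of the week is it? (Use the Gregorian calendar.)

Apr 2, 1769 is a Sunday.
2658 mod 7 = 5, so 2658 days after a Sunday is Sunday + 5 = Friday.

Friday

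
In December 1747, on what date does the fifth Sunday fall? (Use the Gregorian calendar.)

December 1, 1747 is a Friday.
The first Sunday is therefore December 3 (2 days later).
The fifth Sunday is 3 + 4×7 = December 31.

December 31, 1747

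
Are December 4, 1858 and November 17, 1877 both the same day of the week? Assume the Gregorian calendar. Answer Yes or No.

Yes

From Dec 4, 1858 to Nov 17, 1877 is 6923 days.
6923 mod 7 = 0, so they are the same weekday.
(Dec 4, 1858 is a Saturday; Nov 17, 1877 is a Saturday.)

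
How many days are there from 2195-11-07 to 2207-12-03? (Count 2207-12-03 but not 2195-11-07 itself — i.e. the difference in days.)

4408

Nov 7, 2195 → Nov 7, 2196: 366 days (Feb 29, 2196 is in that span).
Nov 7, 2196 → Nov 7, 2197: 365 days.
Nov 7, 2197 → Nov 7, 2198: 365 days.
Nov 7, 2198 → Nov 7, 2199: 365 days.
Nov 7, 2199 → Nov 7, 2200: 365 days.
Nov 7, 2200 → Nov 7, 2201: 365 days.
Nov 7, 2201 → Nov 7, 2202: 365 days.
Nov 7, 2202 → Nov 7, 2203: 365 days.
Nov 7, 2203 → Nov 7, 2204: 366 days (Feb 29, 2204 is in that span).
Nov 7, 2204 → Nov 7, 2205: 365 days.
Nov 7, 2205 → Nov 7, 2206: 365 days.
Nov 7, 2206 → Dec 7, 2206: 30 days (November has 30).
Dec 7, 2206 → Jan 7, 2207: 31 days (December has 31).
Jan 7, 2207 → Feb 7, 2207: 31 days (January has 31).
Feb 7, 2207 → Mar 7, 2207: 28 days (February has 28).
Mar 7, 2207 → Apr 7, 2207: 31 days (March has 31).
Apr 7, 2207 → May 7, 2207: 30 days (April has 30).
May 7, 2207 → Jun 7, 2207: 31 days (May has 31).
Jun 7, 2207 → Jul 7, 2207: 30 days (June has 30).
Jul 7, 2207 → Aug 7, 2207: 31 days (July has 31).
Aug 7, 2207 → Sep 7, 2207: 31 days (August has 31).
Sep 7, 2207 → Oct 7, 2207: 30 days (September has 30).
Oct 7, 2207 → Nov 7, 2207: 31 days (October has 31).
Nov 7, 2207 → Dec 3, 2207: 26 days.
Total: 4408 days.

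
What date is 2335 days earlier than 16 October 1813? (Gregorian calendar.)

−365 (one year) → Oct 16, 1812 (1970 left).
−366 (one year; includes Feb 29, 1812) → Oct 16, 1811 (1604 left).
−365 (one year) → Oct 16, 1810 (1239 left).
−365 (one year) → Oct 16, 1809 (874 left).
−365 (one year) → Oct 16, 1808 (509 left).
−366 (one year; includes Feb 29, 1808) → Oct 16, 1807 (143 left).
−16 → Sep 30, 1807 (end of Sep, 30 days; 127 left).
−30 → Aug 31, 1807 (end of Aug, 31 days; 97 left).
−31 → Jul 31, 1807 (end of Jul, 31 days; 66 left).
−31 → Jun 30, 1807 (end of Jun, 30 days; 35 left).
−30 → May 31, 1807 (end of May, 31 days; 5 left).
−5 → May 26, 1807.

May 26, 1807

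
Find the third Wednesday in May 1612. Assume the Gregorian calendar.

May 16, 1612

May 1, 1612 is a Tuesday.
The first Wednesday is therefore May 2 (1 days later).
The third Wednesday is 2 + 2×7 = May 16.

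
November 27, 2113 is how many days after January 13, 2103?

3971

Jan 13, 2103 → Jan 13, 2104: 365 days.
Jan 13, 2104 → Jan 13, 2105: 366 days (Feb 29, 2104 is in that span).
Jan 13, 2105 → Jan 13, 2106: 365 days.
Jan 13, 2106 → Jan 13, 2107: 365 days.
Jan 13, 2107 → Jan 13, 2108: 365 days.
Jan 13, 2108 → Jan 13, 2109: 366 days (Feb 29, 2108 is in that span).
Jan 13, 2109 → Jan 13, 2110: 365 days.
Jan 13, 2110 → Jan 13, 2111: 365 days.
Jan 13, 2111 → Jan 13, 2112: 365 days.
Jan 13, 2112 → Jan 13, 2113: 366 days (Feb 29, 2112 is in that span).
Jan 13, 2113 → Feb 13, 2113: 31 days (January has 31).
Feb 13, 2113 → Mar 13, 2113: 28 days (February has 28).
Mar 13, 2113 → Apr 13, 2113: 31 days (March has 31).
Apr 13, 2113 → May 13, 2113: 30 days (April has 30).
May 13, 2113 → Jun 13, 2113: 31 days (May has 31).
Jun 13, 2113 → Jul 13, 2113: 30 days (June has 30).
Jul 13, 2113 → Aug 13, 2113: 31 days (July has 31).
Aug 13, 2113 → Sep 13, 2113: 31 days (August has 31).
Sep 13, 2113 → Oct 13, 2113: 30 days (September has 30).
Oct 13, 2113 → Nov 13, 2113: 31 days (October has 31).
Nov 13, 2113 → Nov 27, 2113: 14 days.
Total: 3971 days.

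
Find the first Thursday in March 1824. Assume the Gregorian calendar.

March 4, 1824

March 1, 1824 is a Monday.
The first Thursday is therefore March 4 (3 days later).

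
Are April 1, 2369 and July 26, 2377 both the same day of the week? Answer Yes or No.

From Apr 1, 2369 to Jul 26, 2377 is 3038 days.
3038 mod 7 = 0, so they are the same weekday.
(Apr 1, 2369 is a Tuesday; Jul 26, 2377 is a Tuesday.)

Yes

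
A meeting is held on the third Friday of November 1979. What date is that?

November 16, 1979

November 1, 1979 is a Thursday.
The first Friday is therefore November 2 (1 days later).
The third Friday is 2 + 2×7 = November 16.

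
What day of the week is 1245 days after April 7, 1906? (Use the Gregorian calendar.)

Friday

Apr 7, 1906 is a Saturday.
1245 mod 7 = 6, so 1245 days after a Saturday is Saturday + 6 = Friday.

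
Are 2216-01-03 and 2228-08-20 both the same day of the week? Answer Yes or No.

Yes

From Jan 3, 2216 to Aug 20, 2228 is 4613 days.
4613 mod 7 = 0, so they are the same weekday.
(Jan 3, 2216 is a Wednesday; Aug 20, 2228 is a Wednesday.)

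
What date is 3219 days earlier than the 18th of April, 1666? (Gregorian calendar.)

June 25, 1657

−365 (one year) → Apr 18, 1665 (2854 left).
−365 (one year) → Apr 18, 1664 (2489 left).
−366 (one year; includes Feb 29, 1664) → Apr 18, 1663 (2123 left).
−365 (one year) → Apr 18, 1662 (1758 left).
−365 (one year) → Apr 18, 1661 (1393 left).
−365 (one year) → Apr 18, 1660 (1028 left).
−366 (one year; includes Feb 29, 1660) → Apr 18, 1659 (662 left).
−365 (one year) → Apr 18, 1658 (297 left).
−18 → Mar 31, 1658 (end of Mar, 31 days; 279 left).
−31 → Feb 28, 1658 (end of Feb, 28 days; 248 left).
−28 → Jan 31, 1658 (end of Jan, 31 days; 220 left).
−31 → Dec 31, 1657 (end of Dec, 31 days; 189 left).
−31 → Nov 30, 1657 (end of Nov, 30 days; 158 left).
−30 → Oct 31, 1657 (end of Oct, 31 days; 128 left).
−31 → Sep 30, 1657 (end of Sep, 30 days; 97 left).
−30 → Aug 31, 1657 (end of Aug, 31 days; 67 left).
−31 → Jul 31, 1657 (end of Jul, 31 days; 36 left).
−31 → Jun 30, 1657 (end of Jun, 30 days; 5 left).
−5 → Jun 25, 1657.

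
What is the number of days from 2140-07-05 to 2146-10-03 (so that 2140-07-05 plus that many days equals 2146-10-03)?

Jul 5, 2140 → Jul 5, 2141: 365 days.
Jul 5, 2141 → Jul 5, 2142: 365 days.
Jul 5, 2142 → Jul 5, 2143: 365 days.
Jul 5, 2143 → Jul 5, 2144: 366 days (Feb 29, 2144 is in that span).
Jul 5, 2144 → Jul 5, 2145: 365 days.
Jul 5, 2145 → Jul 5, 2146: 365 days.
Jul 5, 2146 → Aug 5, 2146: 31 days (July has 31).
Aug 5, 2146 → Sep 5, 2146: 31 days (August has 31).
Sep 5, 2146 → Oct 3, 2146: 28 days.
Total: 2281 days.

2281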